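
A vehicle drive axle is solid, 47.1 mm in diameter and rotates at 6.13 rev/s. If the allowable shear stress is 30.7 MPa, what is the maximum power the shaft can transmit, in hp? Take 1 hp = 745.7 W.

32.5 hp

J = πd⁴/32 = π(0.0471)⁴/32 = 4.832×10^-7 m⁴.
T_max = τ_allow·J/r = 3.07×10^7 × 4.832×10^-7 / 0.0236 = 629.8 N·m.
ω = 2π·6.13 = 38.52 rad/s, so P_max = T_max·ω = 2.426×10^4 W.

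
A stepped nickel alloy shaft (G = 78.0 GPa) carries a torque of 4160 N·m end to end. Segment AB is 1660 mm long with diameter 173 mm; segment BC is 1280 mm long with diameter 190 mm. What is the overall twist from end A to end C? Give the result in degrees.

J_AB = π(0.173)⁴/32 = 8.79×10^-5 m⁴; J_BC = π(0.190)⁴/32 = 1.28×10^-4 m⁴.
θ = (T/G)·Σ L_i/J_i = (4160/78.0×10⁹)·(1.66/8.79×10^-5 + 1.28/1.28×10^-4) = 1.540×10^-3 rad.

0.0883°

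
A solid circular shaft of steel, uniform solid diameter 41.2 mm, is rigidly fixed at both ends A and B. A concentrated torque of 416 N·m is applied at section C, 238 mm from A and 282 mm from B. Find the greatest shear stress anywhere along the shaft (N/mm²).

16.4 N/mm²

With uniform GJ and both ends fixed, compatibility θ_AC = θ_CB gives T_A·a = T_B·b, together with T_A + T_B = T₀.
T_A = T₀·b/(a+b) = 416.0·282/520.0 = 225.6 N·m; T_B = 190.4 N·m.
τ in each portion: τ_AC = 1.64×10^7 Pa, τ_CB = 1.39×10^7 Pa; maximum is in AC.
τ_max = T_AC·r/J = 225.6·0.0206/2.83×10^-7 = 1.643×10^7 Pa.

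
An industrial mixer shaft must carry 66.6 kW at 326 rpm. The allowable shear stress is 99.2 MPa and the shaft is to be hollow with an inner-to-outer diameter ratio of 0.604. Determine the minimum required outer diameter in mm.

ω = 2π·326/60 = 34.14 rad/s, so T = P/ω = 66.6×10³ / 34.14 = 1951 N·m.
For a hollow shaft with d_i/d_o = 0.604: τ_max = 16T/(π d_o³ (1−k⁴)), so d_o = [16T/(π τ_allow (1−k⁴))]^(1/3) = [16·1951/(π·9.92×10^7·0.8669)]^(1/3) = 0.04870 m.

48.7 mm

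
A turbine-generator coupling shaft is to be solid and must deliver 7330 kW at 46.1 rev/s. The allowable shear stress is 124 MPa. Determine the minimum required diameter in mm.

101 mm

ω = 2π·46.1 = 289.7 rad/s, so T = P/ω = 7330×10³ / 289.7 = 25310 N·m.
For a solid shaft τ_max = 16T/(πd³), so d = (16T/(π τ_allow))^(1/3) = (16·25310/(π·1.24×10^8))^(1/3) = 0.1013 m.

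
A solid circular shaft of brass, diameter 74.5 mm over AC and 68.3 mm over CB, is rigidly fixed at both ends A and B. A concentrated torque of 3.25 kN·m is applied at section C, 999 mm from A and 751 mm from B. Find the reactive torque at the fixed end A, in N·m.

Compatibility: T_A·a/J_AC = T_B·b/J_CB with T_A + T_B = T₀.
J_AC = 3.02×10^-6 m⁴, J_CB = 2.14×10^-6 m⁴, so T_A = T₀·(J_AC/a)/((J_AC/a)+(J_CB/b)) = 1676 N·m, T_B = 1574 N·m.

1680 N·m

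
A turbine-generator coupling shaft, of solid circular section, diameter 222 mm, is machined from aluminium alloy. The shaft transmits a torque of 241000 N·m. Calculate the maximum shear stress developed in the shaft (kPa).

112000 kPa

J = πd⁴/32 = π(0.222)⁴/32 = 2.385×10^-4 m⁴.
τ_max = T·r/J = 241000 × 0.111 / 2.385×10^-4 = 1.122×10^8 Pa.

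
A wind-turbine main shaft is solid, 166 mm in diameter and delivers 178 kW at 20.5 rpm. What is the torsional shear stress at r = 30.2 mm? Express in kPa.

ω = 2π·20.5/60 = 2.147 rad/s, so T = P/ω = 178×10³ / 2.147 = 82920 N·m.
J = πd⁴/32 = π(0.166)⁴/32 = 7.455×10^-5 m⁴.
Shear stress varies linearly with radius: τ = T·r/J = 82920 × 0.0302 / 7.455×10^-5 = 3.359×10^7 Pa.

33600 kPa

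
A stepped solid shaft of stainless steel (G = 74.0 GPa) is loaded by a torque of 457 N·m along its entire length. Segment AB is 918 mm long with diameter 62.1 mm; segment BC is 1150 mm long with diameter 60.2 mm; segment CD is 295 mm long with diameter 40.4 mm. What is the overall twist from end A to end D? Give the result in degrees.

0.937°

J_AB = π(0.0621)⁴/32 = 1.46×10^-6 m⁴; J_BC = π(0.0602)⁴/32 = 1.29×10^-6 m⁴; J_CD = π(0.0404)⁴/32 = 2.62×10^-7 m⁴.
θ = (T/G)·Σ L_i/J_i = (457.0/74.0×10⁹)·(0.918/1.46×10^-6 + 1.15/1.29×10^-6 + 0.295/2.62×10^-7) = 0.01636 rad.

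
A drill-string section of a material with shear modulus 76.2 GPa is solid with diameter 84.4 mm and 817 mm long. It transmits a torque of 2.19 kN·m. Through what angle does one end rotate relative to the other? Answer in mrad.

4.71 mrad

J = πd⁴/32 = π(0.0844)⁴/32 = 4.982×10^-6 m⁴.
θ = T·L/(G·J) = 2190 × 0.817 / (76.2×10⁹ × 4.982×10^-6) = 4.713×10^-3 rad.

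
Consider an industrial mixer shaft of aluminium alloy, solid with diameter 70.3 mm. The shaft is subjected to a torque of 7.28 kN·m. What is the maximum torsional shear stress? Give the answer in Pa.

1.07e8 Pa

J = πd⁴/32 = π(0.0703)⁴/32 = 2.398×10^-6 m⁴.
τ_max = T·r/J = 7280 × 0.0352 / 2.398×10^-6 = 1.067×10^8 Pa.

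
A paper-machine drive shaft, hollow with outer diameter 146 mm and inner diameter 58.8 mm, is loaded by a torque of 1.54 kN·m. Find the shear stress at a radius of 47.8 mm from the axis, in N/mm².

1.69 N/mm²

J = π(d_o⁴ − d_i⁴)/32 = π(0.146⁴ − 0.0588⁴)/32 = 4.343×10^-5 m⁴.
Shear stress varies linearly with radius: τ = T·r/J = 1540 × 0.0478 / 4.343×10^-5 = 1.695×10^6 Pa.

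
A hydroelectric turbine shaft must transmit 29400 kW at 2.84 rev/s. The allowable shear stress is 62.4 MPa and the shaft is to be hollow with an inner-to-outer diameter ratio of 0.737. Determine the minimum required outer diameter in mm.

ω = 2π·2.84 = 17.84 rad/s, so T = P/ω = 29400×10³ / 17.84 = 1.648e6 N·m.
For a hollow shaft with d_i/d_o = 0.737: τ_max = 16T/(π d_o³ (1−k⁴)), so d_o = [16T/(π τ_allow (1−k⁴))]^(1/3) = [16·1.648e6/(π·6.24×10^7·0.7050)]^(1/3) = 0.5756 m.

576 mm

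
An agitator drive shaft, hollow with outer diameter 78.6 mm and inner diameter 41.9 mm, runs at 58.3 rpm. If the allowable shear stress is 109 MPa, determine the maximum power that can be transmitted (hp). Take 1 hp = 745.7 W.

J = π(d_o⁴ − d_i⁴)/32 = π(0.0786⁴ − 0.0419⁴)/32 = 3.444×10^-6 m⁴.
T_max = τ_allow·J/r = 1.09×10^8 × 3.444×10^-6 / 0.0393 = 9553 N·m.
ω = 2π·58.3/60 = 6.105 rad/s, so P_max = T_max·ω = 5.832×10^4 W.

78.2 hp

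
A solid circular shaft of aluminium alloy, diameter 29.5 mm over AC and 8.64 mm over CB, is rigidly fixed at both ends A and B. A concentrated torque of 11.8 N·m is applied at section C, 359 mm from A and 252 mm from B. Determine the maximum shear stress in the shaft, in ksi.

0.336 ksi

Compatibility: T_A·a/J_AC = T_B·b/J_CB with T_A + T_B = T₀.
J_AC = 7.44×10^-8 m⁴, J_CB = 5.47×10^-10 m⁴, so T_A = T₀·(J_AC/a)/((J_AC/a)+(J_CB/b)) = 11.68 N·m, T_B = 0.1224 N·m.
τ in each portion: τ_AC = 2.32×10^6 Pa, τ_CB = 9.67×10^5 Pa; maximum is in AC.
τ_max = T_AC·r/J = 11.68·0.0147/7.44×10^-8 = 2.317×10^6 Pa.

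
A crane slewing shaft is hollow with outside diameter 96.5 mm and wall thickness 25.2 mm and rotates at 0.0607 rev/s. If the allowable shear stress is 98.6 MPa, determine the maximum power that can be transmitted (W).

J = π(d_o⁴ − d_i⁴)/32 = π(0.0965⁴ − 0.0461⁴)/32 = 8.070×10^-6 m⁴.
T_max = τ_allow·J/r = 9.86×10^7 × 8.070×10^-6 / 0.0483 = 16490 N·m.
ω = 2π·0.0607 = 0.3814 rad/s, so P_max = T_max·ω = 6290 W.

6290 W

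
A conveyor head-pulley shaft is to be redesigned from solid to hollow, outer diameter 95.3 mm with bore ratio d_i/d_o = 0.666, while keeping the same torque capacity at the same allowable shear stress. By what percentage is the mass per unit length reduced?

Equal τ_max and T ⇒ the solid shaft needs d_s³ = d_o³(1−k⁴), so d_s = 95.3·(1−0.666⁴)^(1/3) = 88.59 mm.
Area ratio A_h/A_s = d_o²(1−k²)/d_s² = (1−k²)/(1−k⁴)^(2/3) = 0.6439.
Mass saving = 1 − 0.6439 = 35.6 %.

35.6 %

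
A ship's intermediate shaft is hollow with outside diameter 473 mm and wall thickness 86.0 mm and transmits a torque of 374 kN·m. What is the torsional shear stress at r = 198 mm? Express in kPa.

18000 kPa

J = π(d_o⁴ − d_i⁴)/32 = π(0.473⁴ − 0.301⁴)/32 = 4.108×10^-3 m⁴.
Shear stress varies linearly with radius: τ = T·r/J = 374000 × 0.198 / 4.108×10^-3 = 1.803×10^7 Pa.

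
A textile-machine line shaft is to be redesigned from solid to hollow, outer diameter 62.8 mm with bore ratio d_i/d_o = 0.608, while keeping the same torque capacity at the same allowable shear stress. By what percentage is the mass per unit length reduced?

30.5 %

Equal τ_max and T ⇒ the solid shaft needs d_s³ = d_o³(1−k⁴), so d_s = 62.8·(1−0.608⁴)^(1/3) = 59.80 mm.
Area ratio A_h/A_s = d_o²(1−k²)/d_s² = (1−k²)/(1−k⁴)^(2/3) = 0.6952.
Mass saving = 1 − 0.6952 = 30.5 %.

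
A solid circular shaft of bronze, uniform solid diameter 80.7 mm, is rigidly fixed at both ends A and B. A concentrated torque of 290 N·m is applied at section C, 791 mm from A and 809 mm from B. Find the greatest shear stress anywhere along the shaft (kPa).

With uniform GJ and both ends fixed, compatibility θ_AC = θ_CB gives T_A·a = T_B·b, together with T_A + T_B = T₀.
T_A = T₀·b/(a+b) = 290.0·809/1600 = 146.6 N·m; T_B = 143.4 N·m.
τ in each portion: τ_AC = 1.42×10^6 Pa, τ_CB = 1.39×10^6 Pa; maximum is in AC.
τ_max = T_AC·r/J = 146.6·0.0404/4.16×10^-6 = 1.421×10^6 Pa.

1420 kPa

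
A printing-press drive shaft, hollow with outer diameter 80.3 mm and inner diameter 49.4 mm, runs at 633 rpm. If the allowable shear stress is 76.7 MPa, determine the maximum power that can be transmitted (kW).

J = π(d_o⁴ − d_i⁴)/32 = π(0.0803⁴ − 0.0494⁴)/32 = 3.497×10^-6 m⁴.
T_max = τ_allow·J/r = 7.67×10^7 × 3.497×10^-6 / 0.0401 = 6681 N·m.
ω = 2π·633/60 = 66.29 rad/s, so P_max = T_max·ω = 4.429×10^5 W.

443 kW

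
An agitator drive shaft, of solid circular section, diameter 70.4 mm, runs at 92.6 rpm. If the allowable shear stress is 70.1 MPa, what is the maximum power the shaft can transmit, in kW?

J = πd⁴/32 = π(0.0704)⁴/32 = 2.412×10^-6 m⁴.
T_max = τ_allow·J/r = 7.01×10^7 × 2.412×10^-6 / 0.0352 = 4802 N·m.
ω = 2π·92.6/60 = 9.697 rad/s, so P_max = T_max·ω = 4.657×10^4 W.

46.6 kW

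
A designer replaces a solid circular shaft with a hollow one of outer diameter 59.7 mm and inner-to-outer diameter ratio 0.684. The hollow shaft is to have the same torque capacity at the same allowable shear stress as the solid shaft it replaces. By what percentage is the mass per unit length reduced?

37.3 %

Equal τ_max and T ⇒ the solid shaft needs d_s³ = d_o³(1−k⁴), so d_s = 59.7·(1−0.684⁴)^(1/3) = 54.98 mm.
Area ratio A_h/A_s = d_o²(1−k²)/d_s² = (1−k²)/(1−k⁴)^(2/3) = 0.6274.
Mass saving = 1 − 0.6274 = 37.3 %.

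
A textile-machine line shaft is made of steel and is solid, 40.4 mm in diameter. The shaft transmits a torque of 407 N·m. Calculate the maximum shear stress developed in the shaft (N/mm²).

31.4 N/mm²

J = πd⁴/32 = π(0.0404)⁴/32 = 2.615×10^-7 m⁴.
τ_max = T·r/J = 407.0 × 0.0202 / 2.615×10^-7 = 3.144×10^7 Pa.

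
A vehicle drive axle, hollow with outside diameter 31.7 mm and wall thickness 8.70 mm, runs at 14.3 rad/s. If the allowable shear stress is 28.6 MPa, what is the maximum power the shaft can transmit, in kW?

J = π(d_o⁴ − d_i⁴)/32 = π(0.0317⁴ − 0.0143⁴)/32 = 9.503×10^-8 m⁴.
T_max = τ_allow·J/r = 2.86×10^7 × 9.503×10^-8 / 0.0158 = 171.5 N·m.
ω = 14.3 rad/s, so P_max = T_max·ω = 2452 W.

2.45 kW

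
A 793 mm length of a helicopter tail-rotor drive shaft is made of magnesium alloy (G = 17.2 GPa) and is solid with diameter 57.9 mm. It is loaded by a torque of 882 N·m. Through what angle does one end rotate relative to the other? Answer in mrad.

36.9 mrad

J = πd⁴/32 = π(0.0579)⁴/32 = 1.103×10^-6 m⁴.
θ = T·L/(G·J) = 882.0 × 0.793 / (17.2×10⁹ × 1.103×10^-6) = 0.03686 rad.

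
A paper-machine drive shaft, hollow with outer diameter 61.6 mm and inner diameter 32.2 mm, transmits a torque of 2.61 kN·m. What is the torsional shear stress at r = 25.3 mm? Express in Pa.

5.05e7 Pa

J = π(d_o⁴ − d_i⁴)/32 = π(0.0616⁴ − 0.0322⁴)/32 = 1.308×10^-6 m⁴.
Shear stress varies linearly with radius: τ = T·r/J = 2610 × 0.0253 / 1.308×10^-6 = 5.048×10^7 Pa.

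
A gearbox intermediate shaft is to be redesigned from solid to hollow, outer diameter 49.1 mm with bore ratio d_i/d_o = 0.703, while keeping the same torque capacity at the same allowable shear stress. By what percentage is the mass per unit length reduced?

39.0 %

Equal τ_max and T ⇒ the solid shaft needs d_s³ = d_o³(1−k⁴), so d_s = 49.1·(1−0.703⁴)^(1/3) = 44.72 mm.
Area ratio A_h/A_s = d_o²(1−k²)/d_s² = (1−k²)/(1−k⁴)^(2/3) = 0.6096.
Mass saving = 1 − 0.6096 = 39.0 %.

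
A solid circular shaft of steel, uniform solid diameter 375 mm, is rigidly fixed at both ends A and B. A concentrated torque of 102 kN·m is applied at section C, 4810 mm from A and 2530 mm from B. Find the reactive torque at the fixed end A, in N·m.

35200 N·m

With uniform GJ and both ends fixed, compatibility θ_AC = θ_CB gives T_A·a = T_B·b, together with T_A + T_B = T₀.
T_A = T₀·b/(a+b) = 102000·2530/7340 = 35160 N·m; T_B = 66840 N·m.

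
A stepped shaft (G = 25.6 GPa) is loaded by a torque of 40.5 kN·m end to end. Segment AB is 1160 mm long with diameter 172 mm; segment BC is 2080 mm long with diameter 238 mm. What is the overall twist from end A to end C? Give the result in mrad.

31.8 mrad

J_AB = π(0.172)⁴/32 = 8.59×10^-5 m⁴; J_BC = π(0.238)⁴/32 = 3.15×10^-4 m⁴.
θ = (T/G)·Σ L_i/J_i = (40500/25.6×10⁹)·(1.16/8.59×10^-5 + 2.08/3.15×10^-4) = 0.03180 rad.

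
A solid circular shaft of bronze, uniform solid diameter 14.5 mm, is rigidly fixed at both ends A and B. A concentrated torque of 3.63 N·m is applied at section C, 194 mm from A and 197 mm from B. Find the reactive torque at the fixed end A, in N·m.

With uniform GJ and both ends fixed, compatibility θ_AC = θ_CB gives T_A·a = T_B·b, together with T_A + T_B = T₀.
T_A = T₀·b/(a+b) = 3.630·197/391.0 = 1.829 N·m; T_B = 1.801 N·m.

1.83 N·m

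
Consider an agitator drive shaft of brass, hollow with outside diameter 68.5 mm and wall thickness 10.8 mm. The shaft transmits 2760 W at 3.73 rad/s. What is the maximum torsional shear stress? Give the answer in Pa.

ω = 3.73 rad/s, so T = P/ω = 2760 / 3.730 = 739.9 N·m.
J = π(d_o⁴ − d_i⁴)/32 = π(0.0685⁴ − 0.0469⁴)/32 = 1.687×10^-6 m⁴.
τ_max = T·r/J = 739.9 × 0.0343 / 1.687×10^-6 = 1.503×10^7 Pa.

1.50e7 Pa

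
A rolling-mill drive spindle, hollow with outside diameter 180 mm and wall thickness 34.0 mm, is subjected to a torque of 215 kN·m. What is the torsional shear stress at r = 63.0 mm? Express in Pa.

1.55e8 Pa

J = π(d_o⁴ − d_i⁴)/32 = π(0.180⁴ − 0.112⁴)/32 = 8.761×10^-5 m⁴.
Shear stress varies linearly with radius: τ = T·r/J = 215000 × 0.0630 / 8.761×10^-5 = 1.546×10^8 Pa.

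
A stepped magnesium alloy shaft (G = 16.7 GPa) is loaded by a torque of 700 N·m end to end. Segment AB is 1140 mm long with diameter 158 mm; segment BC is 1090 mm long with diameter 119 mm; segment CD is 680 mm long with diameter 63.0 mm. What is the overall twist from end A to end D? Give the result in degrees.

1.23°

J_AB = π(0.158)⁴/32 = 6.12×10^-5 m⁴; J_BC = π(0.119)⁴/32 = 1.97×10^-5 m⁴; J_CD = π(0.0630)⁴/32 = 1.55×10^-6 m⁴.
θ = (T/G)·Σ L_i/J_i = (700.0/16.7×10⁹)·(1.14/6.12×10^-5 + 1.09/1.97×10^-5 + 0.680/1.55×10^-6) = 0.02153 rad.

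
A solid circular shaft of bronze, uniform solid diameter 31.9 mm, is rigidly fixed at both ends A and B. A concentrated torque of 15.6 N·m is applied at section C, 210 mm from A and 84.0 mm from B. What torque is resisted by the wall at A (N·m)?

4.46 N·m

With uniform GJ and both ends fixed, compatibility θ_AC = θ_CB gives T_A·a = T_B·b, together with T_A + T_B = T₀.
T_A = T₀·b/(a+b) = 15.60·84.0/294.0 = 4.457 N·m; T_B = 11.14 N·m.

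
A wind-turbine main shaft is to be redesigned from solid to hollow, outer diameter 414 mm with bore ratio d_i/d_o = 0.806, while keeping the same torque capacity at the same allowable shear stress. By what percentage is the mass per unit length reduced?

Equal τ_max and T ⇒ the solid shaft needs d_s³ = d_o³(1−k⁴), so d_s = 414·(1−0.806⁴)^(1/3) = 344.9 mm.
Area ratio A_h/A_s = d_o²(1−k²)/d_s² = (1−k²)/(1−k⁴)^(2/3) = 0.5049.
Mass saving = 1 − 0.5049 = 49.5 %.

49.5 %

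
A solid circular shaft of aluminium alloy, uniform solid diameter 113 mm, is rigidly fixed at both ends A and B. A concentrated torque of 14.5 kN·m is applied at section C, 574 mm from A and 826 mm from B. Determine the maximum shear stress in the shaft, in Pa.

With uniform GJ and both ends fixed, compatibility θ_AC = θ_CB gives T_A·a = T_B·b, together with T_A + T_B = T₀.
T_A = T₀·b/(a+b) = 14500·826/1400 = 8555 N·m; T_B = 5945 N·m.
τ in each portion: τ_AC = 3.02×10^7 Pa, τ_CB = 2.10×10^7 Pa; maximum is in AC.
τ_max = T_AC·r/J = 8555·0.0565/1.60×10^-5 = 3.020×10^7 Pa.

3.02e7 Pa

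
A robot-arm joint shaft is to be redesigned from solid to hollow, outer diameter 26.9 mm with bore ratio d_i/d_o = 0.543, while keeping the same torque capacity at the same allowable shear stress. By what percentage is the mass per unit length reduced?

Equal τ_max and T ⇒ the solid shaft needs d_s³ = d_o³(1−k⁴), so d_s = 26.9·(1−0.543⁴)^(1/3) = 26.10 mm.
Area ratio A_h/A_s = d_o²(1−k²)/d_s² = (1−k²)/(1−k⁴)^(2/3) = 0.7492.
Mass saving = 1 − 0.7492 = 25.1 %.

25.1 %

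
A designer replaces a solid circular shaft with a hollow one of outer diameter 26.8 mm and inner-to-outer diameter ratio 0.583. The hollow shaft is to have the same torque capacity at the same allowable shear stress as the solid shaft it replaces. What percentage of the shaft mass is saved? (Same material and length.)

28.4 %

Equal τ_max and T ⇒ the solid shaft needs d_s³ = d_o³(1−k⁴), so d_s = 26.8·(1−0.583⁴)^(1/3) = 25.73 mm.
Area ratio A_h/A_s = d_o²(1−k²)/d_s² = (1−k²)/(1−k⁴)^(2/3) = 0.7164.
Mass saving = 1 − 0.7164 = 28.4 %.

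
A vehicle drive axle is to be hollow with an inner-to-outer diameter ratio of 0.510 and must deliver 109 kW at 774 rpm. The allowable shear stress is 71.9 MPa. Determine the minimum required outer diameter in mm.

ω = 2π·774/60 = 81.05 rad/s, so T = P/ω = 109×10³ / 81.05 = 1345 N·m.
For a hollow shaft with d_i/d_o = 0.510: τ_max = 16T/(π d_o³ (1−k⁴)), so d_o = [16T/(π τ_allow (1−k⁴))]^(1/3) = [16·1345/(π·7.19×10^7·0.9323)]^(1/3) = 0.04675 m.

46.7 mm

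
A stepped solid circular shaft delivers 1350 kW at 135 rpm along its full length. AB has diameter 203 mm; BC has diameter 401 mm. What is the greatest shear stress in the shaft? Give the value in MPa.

58.1 MPa

ω = 2π·135/60 = 14.14 rad/s, so T = P/ω = 1350×10³ / 14.14 = 95490 N·m.
Under the same torque, τ_max = 16T/(πd³) is largest where d is smallest — segment AB (d = 203 mm).
τ_max = 16·95490/(π·(0.203)³) = 5.814×10^7 Pa.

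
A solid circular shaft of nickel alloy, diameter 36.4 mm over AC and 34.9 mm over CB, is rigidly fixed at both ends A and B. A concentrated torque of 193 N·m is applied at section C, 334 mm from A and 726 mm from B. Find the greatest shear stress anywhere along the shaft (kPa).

14700 kPa

Compatibility: T_A·a/J_AC = T_B·b/J_CB with T_A + T_B = T₀.
J_AC = 1.72×10^-7 m⁴, J_CB = 1.46×10^-7 m⁴, so T_A = T₀·(J_AC/a)/((J_AC/a)+(J_CB/b)) = 139.0 N·m, T_B = 54.03 N·m.
τ in each portion: τ_AC = 1.47×10^7 Pa, τ_CB = 6.47×10^6 Pa; maximum is in AC.
τ_max = T_AC·r/J = 139.0·0.0182/1.72×10^-7 = 1.468×10^7 Pa.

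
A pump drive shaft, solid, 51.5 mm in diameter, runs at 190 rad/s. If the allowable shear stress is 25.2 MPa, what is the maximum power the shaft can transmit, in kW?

128 kW

J = πd⁴/32 = π(0.0515)⁴/32 = 6.906×10^-7 m⁴.
T_max = τ_allow·J/r = 2.52×10^7 × 6.906×10^-7 / 0.0257 = 675.9 N·m.
ω = 190 rad/s, so P_max = T_max·ω = 1.284×10^5 W.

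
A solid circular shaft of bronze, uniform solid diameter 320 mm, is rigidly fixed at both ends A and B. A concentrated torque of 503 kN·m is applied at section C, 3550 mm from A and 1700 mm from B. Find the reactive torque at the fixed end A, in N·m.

163000 N·m

With uniform GJ and both ends fixed, compatibility θ_AC = θ_CB gives T_A·a = T_B·b, together with T_A + T_B = T₀.
T_A = T₀·b/(a+b) = 503000·1700/5250 = 162900 N·m; T_B = 340100 N·m.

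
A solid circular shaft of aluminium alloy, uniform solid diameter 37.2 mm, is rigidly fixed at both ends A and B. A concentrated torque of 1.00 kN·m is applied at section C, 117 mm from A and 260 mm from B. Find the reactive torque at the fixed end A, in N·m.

With uniform GJ and both ends fixed, compatibility θ_AC = θ_CB gives T_A·a = T_B·b, together with T_A + T_B = T₀.
T_A = T₀·b/(a+b) = 1000·260/377.0 = 689.7 N·m; T_B = 310.3 N·m.

690 N·m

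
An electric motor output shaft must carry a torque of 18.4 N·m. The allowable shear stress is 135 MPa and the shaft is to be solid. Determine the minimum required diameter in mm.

For a solid shaft τ_max = 16T/(πd³), so d = (16T/(π τ_allow))^(1/3) = (16·18.40/(π·1.35×10^8))^(1/3) = 0.008854 m.

8.85 mm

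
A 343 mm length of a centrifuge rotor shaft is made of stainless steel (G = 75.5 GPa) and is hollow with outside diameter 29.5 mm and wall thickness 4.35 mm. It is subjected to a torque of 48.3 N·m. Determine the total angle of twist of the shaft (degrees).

0.225°

J = π(d_o⁴ − d_i⁴)/32 = π(0.0295⁴ − 0.0208⁴)/32 = 5.598×10^-8 m⁴.
θ = T·L/(G·J) = 48.30 × 0.343 / (75.5×10⁹ × 5.598×10^-8) = 3.920×10^-3 rad.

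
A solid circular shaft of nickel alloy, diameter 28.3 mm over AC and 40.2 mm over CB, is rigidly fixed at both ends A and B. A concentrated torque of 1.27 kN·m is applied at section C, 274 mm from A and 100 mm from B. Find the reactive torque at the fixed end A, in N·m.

Compatibility: T_A·a/J_AC = T_B·b/J_CB with T_A + T_B = T₀.
J_AC = 6.30×10^-8 m⁴, J_CB = 2.56×10^-7 m⁴, so T_A = T₀·(J_AC/a)/((J_AC/a)+(J_CB/b)) = 104.5 N·m, T_B = 1166 N·m.

104 N·m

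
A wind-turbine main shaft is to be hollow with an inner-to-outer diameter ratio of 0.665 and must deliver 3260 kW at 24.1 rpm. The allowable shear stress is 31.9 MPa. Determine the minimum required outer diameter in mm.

635 mm

ω = 2π·24.1/60 = 2.524 rad/s, so T = P/ω = 3260×10³ / 2.524 = 1.292e6 N·m.
For a hollow shaft with d_i/d_o = 0.665: τ_max = 16T/(π d_o³ (1−k⁴)), so d_o = [16T/(π τ_allow (1−k⁴))]^(1/3) = [16·1.292e6/(π·3.19×10^7·0.8044)]^(1/3) = 0.6353 m.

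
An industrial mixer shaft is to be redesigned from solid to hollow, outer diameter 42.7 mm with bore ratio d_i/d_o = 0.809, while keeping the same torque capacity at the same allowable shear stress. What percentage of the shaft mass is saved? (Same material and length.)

49.8 %

Equal τ_max and T ⇒ the solid shaft needs d_s³ = d_o³(1−k⁴), so d_s = 42.7·(1−0.809⁴)^(1/3) = 35.44 mm.
Area ratio A_h/A_s = d_o²(1−k²)/d_s² = (1−k²)/(1−k⁴)^(2/3) = 0.5016.
Mass saving = 1 − 0.5016 = 49.8 %.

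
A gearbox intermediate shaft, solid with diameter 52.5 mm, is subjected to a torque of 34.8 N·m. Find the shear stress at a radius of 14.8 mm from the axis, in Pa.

J = πd⁴/32 = π(0.0525)⁴/32 = 7.458×10^-7 m⁴.
Shear stress varies linearly with radius: τ = T·r/J = 34.80 × 0.0148 / 7.458×10^-7 = 6.906×10^5 Pa.

691000 Pa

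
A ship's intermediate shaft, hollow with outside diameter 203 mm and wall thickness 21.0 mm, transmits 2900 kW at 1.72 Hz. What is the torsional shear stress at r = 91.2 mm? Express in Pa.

2.43e8 Pa

ω = 2π·1.72 = 10.81 rad/s, so T = P/ω = 2900×10³ / 10.81 = 268300 N·m.
J = π(d_o⁴ − d_i⁴)/32 = π(0.203⁴ − 0.161⁴)/32 = 1.008×10^-4 m⁴.
Shear stress varies linearly with radius: τ = T·r/J = 268300 × 0.0912 / 1.008×10^-4 = 2.429×10^8 Pa.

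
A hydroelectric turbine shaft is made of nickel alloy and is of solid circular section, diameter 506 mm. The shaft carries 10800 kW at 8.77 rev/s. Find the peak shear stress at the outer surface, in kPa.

ω = 2π·8.77 = 55.10 rad/s, so T = P/ω = 10800×10³ / 55.10 = 196000 N·m.
J = πd⁴/32 = π(0.506)⁴/32 = 6.436×10^-3 m⁴.
τ_max = T·r/J = 196000 × 0.253 / 6.436×10^-3 = 7.705×10^6 Pa.

7700 kPa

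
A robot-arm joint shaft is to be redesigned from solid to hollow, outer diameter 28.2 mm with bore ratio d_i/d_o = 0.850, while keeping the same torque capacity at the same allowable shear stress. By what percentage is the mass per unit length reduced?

54.6 %

Equal τ_max and T ⇒ the solid shaft needs d_s³ = d_o³(1−k⁴), so d_s = 28.2·(1−0.850⁴)^(1/3) = 22.05 mm.
Area ratio A_h/A_s = d_o²(1−k²)/d_s² = (1−k²)/(1−k⁴)^(2/3) = 0.4539.
Mass saving = 1 − 0.4539 = 54.6 %.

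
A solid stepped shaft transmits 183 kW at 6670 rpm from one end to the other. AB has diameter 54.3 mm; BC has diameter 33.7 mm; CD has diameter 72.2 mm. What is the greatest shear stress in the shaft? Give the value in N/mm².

ω = 2π·6670/60 = 698.5 rad/s, so T = P/ω = 183×10³ / 698.5 = 262.0 N·m.
Under the same torque, τ_max = 16T/(πd³) is largest where d is smallest — segment BC (d = 33.7 mm).
τ_max = 16·262.0/(π·(0.0337)³) = 3.486×10^7 Pa.

34.9 N/mm²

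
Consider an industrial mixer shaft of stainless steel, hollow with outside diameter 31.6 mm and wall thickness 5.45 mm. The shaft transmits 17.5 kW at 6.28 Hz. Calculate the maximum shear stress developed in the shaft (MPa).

ω = 2π·6.28 = 39.46 rad/s, so T = P/ω = 17.5×10³ / 39.46 = 443.5 N·m.
J = π(d_o⁴ − d_i⁴)/32 = π(0.0316⁴ − 0.0207⁴)/32 = 7.987×10^-8 m⁴.
τ_max = T·r/J = 443.5 × 0.0158 / 7.987×10^-8 = 8.774×10^7 Pa.

87.7 MPa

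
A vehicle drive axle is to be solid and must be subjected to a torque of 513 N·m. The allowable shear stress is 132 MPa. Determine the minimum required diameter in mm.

For a solid shaft τ_max = 16T/(πd³), so d = (16T/(π τ_allow))^(1/3) = (16·513.0/(π·1.32×10^8))^(1/3) = 0.02705 m.

27.1 mm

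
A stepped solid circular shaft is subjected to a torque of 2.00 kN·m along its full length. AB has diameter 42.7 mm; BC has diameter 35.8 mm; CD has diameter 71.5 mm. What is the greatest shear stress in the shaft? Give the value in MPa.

Under the same torque, τ_max = 16T/(πd³) is largest where d is smallest — segment BC (d = 35.8 mm).
τ_max = 16·2000/(π·(0.0358)³) = 2.220×10^8 Pa.

222 MPa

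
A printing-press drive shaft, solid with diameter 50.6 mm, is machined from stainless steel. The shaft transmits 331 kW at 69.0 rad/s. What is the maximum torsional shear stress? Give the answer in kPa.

189000 kPa

ω = 69.0 rad/s, so T = P/ω = 331×10³ / 69.00 = 4797 N·m.
J = πd⁴/32 = π(0.0506)⁴/32 = 6.436×10^-7 m⁴.
τ_max = T·r/J = 4797 × 0.0253 / 6.436×10^-7 = 1.886×10^8 Pa.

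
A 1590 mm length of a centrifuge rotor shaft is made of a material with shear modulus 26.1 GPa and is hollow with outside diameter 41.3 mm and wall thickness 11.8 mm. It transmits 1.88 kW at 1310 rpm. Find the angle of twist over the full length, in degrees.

0.173°

ω = 2π·1310/60 = 137.2 rad/s, so T = P/ω = 1.88×10³ / 137.2 = 13.70 N·m.
J = π(d_o⁴ − d_i⁴)/32 = π(0.0413⁴ − 0.0177⁴)/32 = 2.760×10^-7 m⁴.
θ = T·L/(G·J) = 13.70 × 1.59 / (26.1×10⁹ × 2.760×10^-7) = 3.025×10^-3 rad.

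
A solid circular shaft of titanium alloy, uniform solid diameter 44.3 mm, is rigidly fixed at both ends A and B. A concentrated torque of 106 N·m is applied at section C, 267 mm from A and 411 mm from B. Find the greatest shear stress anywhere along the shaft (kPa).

With uniform GJ and both ends fixed, compatibility θ_AC = θ_CB gives T_A·a = T_B·b, together with T_A + T_B = T₀.
T_A = T₀·b/(a+b) = 106.0·411/678.0 = 64.26 N·m; T_B = 41.74 N·m.
τ in each portion: τ_AC = 3.76×10^6 Pa, τ_CB = 2.45×10^6 Pa; maximum is in AC.
τ_max = T_AC·r/J = 64.26·0.0221/3.78×10^-7 = 3.764×10^6 Pa.

3760 kPa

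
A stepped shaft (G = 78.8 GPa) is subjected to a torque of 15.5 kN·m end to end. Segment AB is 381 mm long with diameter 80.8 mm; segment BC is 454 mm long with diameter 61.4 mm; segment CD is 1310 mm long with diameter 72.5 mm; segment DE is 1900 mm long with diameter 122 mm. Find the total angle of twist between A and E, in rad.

0.194 rad

J_AB = π(0.0808)⁴/32 = 4.18×10^-6 m⁴; J_BC = π(0.0614)⁴/32 = 1.40×10^-6 m⁴; J_CD = π(0.0725)⁴/32 = 2.71×10^-6 m⁴; J_DE = π(0.122)⁴/32 = 2.17×10^-5 m⁴.
θ = (T/G)·Σ L_i/J_i = (15500/78.8×10⁹)·(0.381/4.18×10^-6 + 0.454/1.40×10^-6 + 1.31/2.71×10^-6 + 1.90/2.17×10^-5) = 0.1941 rad.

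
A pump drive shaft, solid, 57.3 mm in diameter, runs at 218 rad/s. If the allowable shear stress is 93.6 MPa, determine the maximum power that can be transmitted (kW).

J = πd⁴/32 = π(0.0573)⁴/32 = 1.058×10^-6 m⁴.
T_max = τ_allow·J/r = 9.36×10^7 × 1.058×10^-6 / 0.0286 = 3458 N·m.
ω = 218 rad/s, so P_max = T_max·ω = 7.537×10^5 W.

754 kW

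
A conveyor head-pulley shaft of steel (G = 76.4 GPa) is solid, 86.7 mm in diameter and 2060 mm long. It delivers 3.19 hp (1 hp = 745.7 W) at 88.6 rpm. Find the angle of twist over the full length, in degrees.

ω = 2π·88.6/60 = 9.278 rad/s, so T = P/ω = 3.19×745.7 / 9.278 = 256.4 N·m.
J = πd⁴/32 = π(0.0867)⁴/32 = 5.547×10^-6 m⁴.
θ = T·L/(G·J) = 256.4 × 2.06 / (76.4×10⁹ × 5.547×10^-6) = 1.246×10^-3 rad.

0.0714°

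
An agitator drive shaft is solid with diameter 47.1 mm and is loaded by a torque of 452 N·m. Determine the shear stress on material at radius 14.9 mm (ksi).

J = πd⁴/32 = π(0.0471)⁴/32 = 4.832×10^-7 m⁴.
Shear stress varies linearly with radius: τ = T·r/J = 452.0 × 0.0149 / 4.832×10^-7 = 1.394×10^7 Pa.

2.02 ksi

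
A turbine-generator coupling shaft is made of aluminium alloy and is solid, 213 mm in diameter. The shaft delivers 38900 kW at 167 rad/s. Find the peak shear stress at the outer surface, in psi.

ω = 167 rad/s, so T = P/ω = 38900×10³ / 167.0 = 232900 N·m.
J = πd⁴/32 = π(0.213)⁴/32 = 2.021×10^-4 m⁴.
τ_max = T·r/J = 232900 × 0.106 / 2.021×10^-4 = 1.228×10^8 Pa.

17800 psi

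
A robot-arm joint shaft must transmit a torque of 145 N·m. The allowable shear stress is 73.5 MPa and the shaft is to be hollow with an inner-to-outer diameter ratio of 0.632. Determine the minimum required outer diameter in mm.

22.9 mm

For a hollow shaft with d_i/d_o = 0.632: τ_max = 16T/(π d_o³ (1−k⁴)), so d_o = [16T/(π τ_allow (1−k⁴))]^(1/3) = [16·145.0/(π·7.35×10^7·0.8405)]^(1/3) = 0.02287 m.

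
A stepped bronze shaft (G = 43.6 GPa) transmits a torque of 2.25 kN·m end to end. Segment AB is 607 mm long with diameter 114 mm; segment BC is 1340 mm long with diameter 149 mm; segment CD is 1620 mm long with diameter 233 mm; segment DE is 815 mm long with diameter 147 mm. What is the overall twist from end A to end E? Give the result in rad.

J_AB = π(0.114)⁴/32 = 1.66×10^-5 m⁴; J_BC = π(0.149)⁴/32 = 4.84×10^-5 m⁴; J_CD = π(0.233)⁴/32 = 2.89×10^-4 m⁴; J_DE = π(0.147)⁴/32 = 4.58×10^-5 m⁴.
θ = (T/G)·Σ L_i/J_i = (2250/43.6×10⁹)·(0.607/1.66×10^-5 + 1.34/4.84×10^-5 + 1.62/2.89×10^-4 + 0.815/4.58×10^-5) = 4.525×10^-3 rad.

0.00452 rad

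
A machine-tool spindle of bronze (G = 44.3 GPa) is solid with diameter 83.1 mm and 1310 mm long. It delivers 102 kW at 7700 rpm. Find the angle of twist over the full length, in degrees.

ω = 2π·7700/60 = 806.3 rad/s, so T = P/ω = 102×10³ / 806.3 = 126.5 N·m.
J = πd⁴/32 = π(0.0831)⁴/32 = 4.682×10^-6 m⁴.
θ = T·L/(G·J) = 126.5 × 1.31 / (44.3×10⁹ × 4.682×10^-6) = 7.990×10^-4 rad.

0.0458°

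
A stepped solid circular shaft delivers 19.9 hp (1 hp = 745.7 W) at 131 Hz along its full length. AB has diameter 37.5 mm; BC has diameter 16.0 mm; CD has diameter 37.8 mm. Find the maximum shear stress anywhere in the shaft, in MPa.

22.4 MPa

ω = 2π·131 = 823.1 rad/s, so T = P/ω = 19.9×745.7 / 823.1 = 18.03 N·m.
Under the same torque, τ_max = 16T/(πd³) is largest where d is smallest — segment BC (d = 16.0 mm).
τ_max = 16·18.03/(π·(0.0160)³) = 2.242×10^7 Pa.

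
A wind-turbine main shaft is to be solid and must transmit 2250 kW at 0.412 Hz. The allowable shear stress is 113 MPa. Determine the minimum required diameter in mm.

340 mm

ω = 2π·0.412 = 2.589 rad/s, so T = P/ω = 2250×10³ / 2.589 = 869200 N·m.
For a solid shaft τ_max = 16T/(πd³), so d = (16T/(π τ_allow))^(1/3) = (16·869200/(π·1.13×10^8))^(1/3) = 0.3396 m.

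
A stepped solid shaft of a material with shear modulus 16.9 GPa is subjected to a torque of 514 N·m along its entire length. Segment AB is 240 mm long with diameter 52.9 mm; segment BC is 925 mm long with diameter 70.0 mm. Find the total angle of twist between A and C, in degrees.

J_AB = π(0.0529)⁴/32 = 7.69×10^-7 m⁴; J_BC = π(0.0700)⁴/32 = 2.36×10^-6 m⁴.
θ = (T/G)·Σ L_i/J_i = (514.0/16.9×10⁹)·(0.240/7.69×10^-7 + 0.925/2.36×10^-6) = 0.02143 rad.

1.23°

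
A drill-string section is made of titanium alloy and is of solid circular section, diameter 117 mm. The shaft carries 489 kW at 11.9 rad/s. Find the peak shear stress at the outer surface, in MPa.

ω = 11.9 rad/s, so T = P/ω = 489×10³ / 11.90 = 41090 N·m.
J = πd⁴/32 = π(0.117)⁴/32 = 1.840×10^-5 m⁴.
τ_max = T·r/J = 41090 × 0.0585 / 1.840×10^-5 = 1.307×10^8 Pa.

131 MPa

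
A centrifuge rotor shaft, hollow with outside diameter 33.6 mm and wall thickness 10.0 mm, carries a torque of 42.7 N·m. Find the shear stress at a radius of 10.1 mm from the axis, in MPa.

3.54 MPa

J = π(d_o⁴ − d_i⁴)/32 = π(0.0336⁴ − 0.0136⁴)/32 = 1.218×10^-7 m⁴.
Shear stress varies linearly with radius: τ = T·r/J = 42.70 × 0.0101 / 1.218×10^-7 = 3.542×10^6 Pa.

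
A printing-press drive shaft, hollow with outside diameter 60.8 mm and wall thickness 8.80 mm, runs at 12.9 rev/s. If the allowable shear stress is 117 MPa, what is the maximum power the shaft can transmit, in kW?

312 kW

J = π(d_o⁴ − d_i⁴)/32 = π(0.0608⁴ − 0.0432⁴)/32 = 9.996×10^-7 m⁴.
T_max = τ_allow·J/r = 1.17×10^8 × 9.996×10^-7 / 0.0304 = 3847 N·m.
ω = 2π·12.9 = 81.05 rad/s, so P_max = T_max·ω = 3.118×10^5 W.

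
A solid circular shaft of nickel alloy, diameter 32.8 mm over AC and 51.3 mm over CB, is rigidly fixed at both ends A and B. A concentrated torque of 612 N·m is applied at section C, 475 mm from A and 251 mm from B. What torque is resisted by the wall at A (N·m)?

49.7 N·m

Compatibility: T_A·a/J_AC = T_B·b/J_CB with T_A + T_B = T₀.
J_AC = 1.14×10^-7 m⁴, J_CB = 6.80×10^-7 m⁴, so T_A = T₀·(J_AC/a)/((J_AC/a)+(J_CB/b)) = 49.66 N·m, T_B = 562.3 N·m.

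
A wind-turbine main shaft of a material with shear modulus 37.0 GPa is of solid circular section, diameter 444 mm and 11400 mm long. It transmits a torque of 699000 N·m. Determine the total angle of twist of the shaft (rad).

0.0564 rad

J = πd⁴/32 = π(0.444)⁴/32 = 3.815×10^-3 m⁴.
θ = T·L/(G·J) = 699000 × 11.4 / (37.0×10⁹ × 3.815×10^-3) = 0.05645 rad.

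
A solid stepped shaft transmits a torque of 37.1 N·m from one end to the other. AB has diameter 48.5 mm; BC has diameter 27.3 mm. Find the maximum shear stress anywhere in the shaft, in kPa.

9290 kPa

Under the same torque, τ_max = 16T/(πd³) is largest where d is smallest — segment BC (d = 27.3 mm).
τ_max = 16·37.10/(π·(0.0273)³) = 9.287×10^6 Pa.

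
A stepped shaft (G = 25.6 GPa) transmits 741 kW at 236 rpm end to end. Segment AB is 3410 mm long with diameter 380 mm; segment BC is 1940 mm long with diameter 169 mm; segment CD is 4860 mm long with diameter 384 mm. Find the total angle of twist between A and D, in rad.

ω = 2π·236/60 = 24.71 rad/s, so T = P/ω = 741×10³ / 24.71 = 29980 N·m.
J_AB = π(0.380)⁴/32 = 2.05×10^-3 m⁴; J_BC = π(0.169)⁴/32 = 8.01×10^-5 m⁴; J_CD = π(0.384)⁴/32 = 2.13×10^-3 m⁴.
θ = (T/G)·Σ L_i/J_i = (29980/25.6×10⁹)·(3.41/2.05×10^-3 + 1.94/8.01×10^-5 + 4.86/2.13×10^-3) = 0.03299 rad.

0.0330 rad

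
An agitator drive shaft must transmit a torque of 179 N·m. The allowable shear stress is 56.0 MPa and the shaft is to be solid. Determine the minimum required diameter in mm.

For a solid shaft τ_max = 16T/(πd³), so d = (16T/(π τ_allow))^(1/3) = (16·179.0/(π·5.60×10^7))^(1/3) = 0.02534 m.

25.3 mm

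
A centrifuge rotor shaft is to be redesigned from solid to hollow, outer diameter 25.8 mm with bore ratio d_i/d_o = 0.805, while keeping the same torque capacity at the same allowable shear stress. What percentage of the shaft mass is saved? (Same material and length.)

49.4 %

Equal τ_max and T ⇒ the solid shaft needs d_s³ = d_o³(1−k⁴), so d_s = 25.8·(1−0.805⁴)^(1/3) = 21.52 mm.
Area ratio A_h/A_s = d_o²(1−k²)/d_s² = (1−k²)/(1−k⁴)^(2/3) = 0.5061.
Mass saving = 1 − 0.5061 = 49.4 %.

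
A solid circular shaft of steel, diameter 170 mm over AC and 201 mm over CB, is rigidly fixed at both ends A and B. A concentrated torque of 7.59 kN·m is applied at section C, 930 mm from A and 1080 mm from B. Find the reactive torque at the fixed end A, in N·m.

Compatibility: T_A·a/J_AC = T_B·b/J_CB with T_A + T_B = T₀.
J_AC = 8.20×10^-5 m⁴, J_CB = 1.60×10^-4 m⁴, so T_A = T₀·(J_AC/a)/((J_AC/a)+(J_CB/b)) = 2829 N·m, T_B = 4761 N·m.

2830 N·m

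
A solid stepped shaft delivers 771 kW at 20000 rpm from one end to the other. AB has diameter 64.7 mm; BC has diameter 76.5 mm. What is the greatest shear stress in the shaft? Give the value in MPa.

6.92 MPa

ω = 2π·20000/60 = 2094 rad/s, so T = P/ω = 771×10³ / 2094 = 368.1 N·m.
Under the same torque, τ_max = 16T/(πd³) is largest where d is smallest — segment AB (d = 64.7 mm).
τ_max = 16·368.1/(π·(0.0647)³) = 6.922×10^6 Pa.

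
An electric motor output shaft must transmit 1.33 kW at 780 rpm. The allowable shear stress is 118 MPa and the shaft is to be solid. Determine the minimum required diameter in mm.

ω = 2π·780/60 = 81.68 rad/s, so T = P/ω = 1.33×10³ / 81.68 = 16.28 N·m.
For a solid shaft τ_max = 16T/(πd³), so d = (16T/(π τ_allow))^(1/3) = (16·16.28/(π·1.18×10^8))^(1/3) = 0.008891 m.

8.89 mm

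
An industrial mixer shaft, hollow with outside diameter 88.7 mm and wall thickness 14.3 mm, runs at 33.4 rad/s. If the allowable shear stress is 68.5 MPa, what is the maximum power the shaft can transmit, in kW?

247 kW

J = π(d_o⁴ − d_i⁴)/32 = π(0.0887⁴ − 0.0601⁴)/32 = 4.796×10^-6 m⁴.
T_max = τ_allow·J/r = 6.85×10^7 × 4.796×10^-6 / 0.0444 = 7408 N·m.
ω = 33.4 rad/s, so P_max = T_max·ω = 2.474×10^5 W.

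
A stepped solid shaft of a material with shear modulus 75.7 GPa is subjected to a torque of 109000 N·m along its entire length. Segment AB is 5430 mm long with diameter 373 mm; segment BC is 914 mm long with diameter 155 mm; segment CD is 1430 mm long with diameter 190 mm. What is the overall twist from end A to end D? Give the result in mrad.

J_AB = π(0.373)⁴/32 = 1.90×10^-3 m⁴; J_BC = π(0.155)⁴/32 = 5.67×10^-5 m⁴; J_CD = π(0.190)⁴/32 = 1.28×10^-4 m⁴.
θ = (T/G)·Σ L_i/J_i = (109000/75.7×10⁹)·(5.43/1.90×10^-3 + 0.914/5.67×10^-5 + 1.43/1.28×10^-4) = 0.04343 rad.

43.4 mrad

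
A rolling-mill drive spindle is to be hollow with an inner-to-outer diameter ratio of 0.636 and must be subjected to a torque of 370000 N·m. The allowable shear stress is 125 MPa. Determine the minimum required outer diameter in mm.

262 mm

For a hollow shaft with d_i/d_o = 0.636: τ_max = 16T/(π d_o³ (1−k⁴)), so d_o = [16T/(π τ_allow (1−k⁴))]^(1/3) = [16·370000/(π·1.25×10^8·0.8364)]^(1/3) = 0.2622 m.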